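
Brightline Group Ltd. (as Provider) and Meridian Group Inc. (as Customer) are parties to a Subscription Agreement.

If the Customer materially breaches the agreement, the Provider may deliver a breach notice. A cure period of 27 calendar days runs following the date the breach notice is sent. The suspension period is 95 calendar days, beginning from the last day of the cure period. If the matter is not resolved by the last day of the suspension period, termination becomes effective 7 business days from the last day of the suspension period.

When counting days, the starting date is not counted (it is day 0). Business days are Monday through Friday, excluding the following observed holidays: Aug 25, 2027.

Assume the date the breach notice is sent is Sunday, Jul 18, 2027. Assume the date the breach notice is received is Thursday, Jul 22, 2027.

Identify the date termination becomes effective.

Nov 26, 2027

The last day of the cure period: 27 calendar days after Jul 18, 2027 is Aug 14, 2027.
The last day of the suspension period: Aug 14, 2027 + 95 days = Nov 17, 2027.
The date termination becomes effective: counting 7 business days from Wednesday, Nov 17, 2027 (Nov 18, Nov 19, Nov 22, Nov 23, Nov 24, Nov 25, Nov 26, skipping weekends) reaches Friday, Nov 26, 2027.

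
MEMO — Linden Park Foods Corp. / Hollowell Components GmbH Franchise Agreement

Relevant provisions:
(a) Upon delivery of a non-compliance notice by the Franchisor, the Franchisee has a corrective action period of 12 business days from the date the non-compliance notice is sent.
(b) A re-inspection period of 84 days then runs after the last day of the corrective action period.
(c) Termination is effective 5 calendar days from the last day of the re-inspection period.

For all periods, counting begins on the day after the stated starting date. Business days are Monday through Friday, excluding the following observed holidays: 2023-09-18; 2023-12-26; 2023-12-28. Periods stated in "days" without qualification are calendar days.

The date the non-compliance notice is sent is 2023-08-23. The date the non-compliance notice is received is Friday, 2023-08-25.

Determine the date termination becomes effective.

2023-12-06

The last day of the corrective action period: 12 business days after Wednesday, 2023-08-23, skipping weekends — Aug 24, Aug 25, Aug 28, Aug 29, …, Sep 6, Sep 7, Sep 8 — lands on Friday, 2023-09-08.
Adding 84 calendar days to 2023-09-08 gives 2023-12-01, which is the last day of the re-inspection period.
The date termination becomes effective: 5 calendar days after 2023-12-01 is 2023-12-06.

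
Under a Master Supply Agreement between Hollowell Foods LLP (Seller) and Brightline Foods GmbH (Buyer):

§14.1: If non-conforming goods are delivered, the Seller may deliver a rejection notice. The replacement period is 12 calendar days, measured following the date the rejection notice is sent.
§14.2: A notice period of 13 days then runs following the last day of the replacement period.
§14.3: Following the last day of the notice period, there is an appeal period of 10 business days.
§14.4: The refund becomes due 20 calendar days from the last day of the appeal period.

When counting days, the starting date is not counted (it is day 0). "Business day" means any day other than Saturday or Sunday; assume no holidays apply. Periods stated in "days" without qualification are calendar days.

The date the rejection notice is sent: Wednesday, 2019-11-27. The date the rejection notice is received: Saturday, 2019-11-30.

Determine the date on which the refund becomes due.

The last day of the replacement period: 2019-11-27 + 12 days = 2019-12-09.
The last day of the notice period: 13 calendar days after 2019-12-09 is 2019-12-22.
From Sunday, 2019-12-22, 10 business days (Dec 23, Dec 24, Dec 25, Dec 26, Dec 27, Dec 30, Dec 31, Jan 1, Jan 2, Jan 3, skipping weekends) brings us to Friday, 2020-01-03, which is the last day of the appeal period.
The date on which the refund becomes due: 2020-01-03 + 20 days = 2020-01-23.

2020-01-23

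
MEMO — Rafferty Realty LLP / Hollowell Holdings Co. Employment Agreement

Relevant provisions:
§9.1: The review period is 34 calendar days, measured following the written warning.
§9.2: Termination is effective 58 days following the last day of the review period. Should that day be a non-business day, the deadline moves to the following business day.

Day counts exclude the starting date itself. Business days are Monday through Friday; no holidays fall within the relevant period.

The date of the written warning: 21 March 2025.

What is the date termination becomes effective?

Adding 34 calendar days to 21 March 2025 gives 24 April 2025, which is the last day of the review period.
Adding 58 calendar days to 24 April 2025 gives 21 June 2025, which is the date termination becomes effective. That falls on a Saturday, so it rolls to the next business day, Monday, 23 June 2025.

23 June 2025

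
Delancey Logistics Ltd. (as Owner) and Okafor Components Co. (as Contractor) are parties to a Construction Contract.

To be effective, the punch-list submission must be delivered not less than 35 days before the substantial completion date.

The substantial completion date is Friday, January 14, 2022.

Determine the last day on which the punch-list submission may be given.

Counting back 35 calendar days from January 14, 2022 gives December 10, 2021.

December 10, 2021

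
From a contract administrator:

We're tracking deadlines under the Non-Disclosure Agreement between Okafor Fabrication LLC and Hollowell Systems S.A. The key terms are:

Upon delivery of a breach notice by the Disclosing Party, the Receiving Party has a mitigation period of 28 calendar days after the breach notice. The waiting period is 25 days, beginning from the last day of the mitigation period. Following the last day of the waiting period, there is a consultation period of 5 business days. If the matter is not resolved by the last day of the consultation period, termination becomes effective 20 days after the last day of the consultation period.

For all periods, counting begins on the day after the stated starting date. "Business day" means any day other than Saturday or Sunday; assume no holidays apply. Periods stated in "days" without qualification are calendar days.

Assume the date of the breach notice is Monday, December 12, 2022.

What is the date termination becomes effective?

Adding 28 calendar days to December 12, 2022 gives January 9, 2023, which is the last day of the mitigation period.
The last day of the waiting period: January 9, 2023 + 25 days = February 3, 2023.
The last day of the consultation period: 5 business days after Friday, February 3, 2023, skipping weekends — Feb 6, Feb 7, Feb 8, Feb 9, Feb 10 — lands on Friday, February 10, 2023.
The date termination becomes effective: 20 calendar days after February 10, 2023 is March 2, 2023.

March 2, 2023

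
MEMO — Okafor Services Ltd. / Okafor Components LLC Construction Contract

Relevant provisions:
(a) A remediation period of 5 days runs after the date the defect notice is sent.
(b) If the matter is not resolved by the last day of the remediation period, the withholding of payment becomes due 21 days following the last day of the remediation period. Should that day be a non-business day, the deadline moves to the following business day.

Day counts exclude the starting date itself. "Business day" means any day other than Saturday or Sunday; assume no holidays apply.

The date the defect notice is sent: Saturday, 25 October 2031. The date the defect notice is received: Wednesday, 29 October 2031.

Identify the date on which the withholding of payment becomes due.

The last day of the remediation period: 25 October 2031 + 5 days = 30 October 2031.
The date on which the withholding of payment becomes due: 21 calendar days after 30 October 2031 is 20 November 2031. 20 November 2031 is a Thursday, so no roll-forward applies.

20 November 2031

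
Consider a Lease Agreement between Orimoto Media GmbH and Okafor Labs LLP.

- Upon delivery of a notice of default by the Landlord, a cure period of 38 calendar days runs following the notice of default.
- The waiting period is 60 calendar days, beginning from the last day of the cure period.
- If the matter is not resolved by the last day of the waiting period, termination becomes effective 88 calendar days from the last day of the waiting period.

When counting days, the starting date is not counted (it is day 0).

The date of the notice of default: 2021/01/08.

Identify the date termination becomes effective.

The last day of the cure period: 38 calendar days after 2021/01/08 is 2021/02/15.
Adding 60 calendar days to 2021/02/15 gives 2021/04/16, which is the last day of the waiting period.
The date termination becomes effective: 2021/04/16 + 88 days = 2021/07/13.

2021/07/13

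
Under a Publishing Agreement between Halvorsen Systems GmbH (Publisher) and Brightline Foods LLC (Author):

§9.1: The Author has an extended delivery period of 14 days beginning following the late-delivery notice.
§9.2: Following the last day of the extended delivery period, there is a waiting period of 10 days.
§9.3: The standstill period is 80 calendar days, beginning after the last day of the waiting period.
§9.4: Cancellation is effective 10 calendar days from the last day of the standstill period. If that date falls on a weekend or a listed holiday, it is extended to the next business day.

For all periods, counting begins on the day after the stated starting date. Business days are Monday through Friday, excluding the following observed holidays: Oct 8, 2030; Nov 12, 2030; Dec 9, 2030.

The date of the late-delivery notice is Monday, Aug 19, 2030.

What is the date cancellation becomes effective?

Dec 11, 2030

The last day of the extended delivery period: Aug 19, 2030 + 14 days = Sep 2, 2030.
The last day of the waiting period: Sep 2, 2030 + 10 days = Sep 12, 2030.
Adding 80 calendar days to Sep 12, 2030 gives Dec 1, 2030, which is the last day of the standstill period.
Adding 10 calendar days to Dec 1, 2030 gives Dec 11, 2030, which is the date cancellation becomes effective. Dec 11, 2030 is a Wednesday and is not a listed holiday, so no roll-forward applies.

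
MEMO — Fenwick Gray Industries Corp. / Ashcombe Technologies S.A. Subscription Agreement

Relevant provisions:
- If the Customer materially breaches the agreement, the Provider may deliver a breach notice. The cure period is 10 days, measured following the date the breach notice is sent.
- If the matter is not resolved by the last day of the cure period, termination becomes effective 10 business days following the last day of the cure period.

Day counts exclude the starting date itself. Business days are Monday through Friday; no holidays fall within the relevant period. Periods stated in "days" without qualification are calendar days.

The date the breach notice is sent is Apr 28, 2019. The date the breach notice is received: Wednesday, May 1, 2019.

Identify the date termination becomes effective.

The last day of the cure period: 10 calendar days after Apr 28, 2019 is May 8, 2019.
The date termination becomes effective: counting 10 business days from Wednesday, May 8, 2019 (May 9, May 10, May 13, May 14, May 15, May 16, May 17, May 20, May 21, May 22, skipping weekends) reaches Wednesday, May 22, 2019.

May 22, 2019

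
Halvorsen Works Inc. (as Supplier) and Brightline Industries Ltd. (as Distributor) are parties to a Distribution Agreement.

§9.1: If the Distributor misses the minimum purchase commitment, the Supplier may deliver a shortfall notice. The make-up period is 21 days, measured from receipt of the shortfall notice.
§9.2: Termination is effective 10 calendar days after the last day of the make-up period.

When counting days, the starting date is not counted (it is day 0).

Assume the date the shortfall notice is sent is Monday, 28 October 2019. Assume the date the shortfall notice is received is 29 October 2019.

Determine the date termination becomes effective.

Adding 21 calendar days to 29 October 2019 gives 19 November 2019, which is the last day of the make-up period.
Adding 10 calendar days to 19 November 2019 gives 29 November 2019, which is the date termination becomes effective.

29 November 2019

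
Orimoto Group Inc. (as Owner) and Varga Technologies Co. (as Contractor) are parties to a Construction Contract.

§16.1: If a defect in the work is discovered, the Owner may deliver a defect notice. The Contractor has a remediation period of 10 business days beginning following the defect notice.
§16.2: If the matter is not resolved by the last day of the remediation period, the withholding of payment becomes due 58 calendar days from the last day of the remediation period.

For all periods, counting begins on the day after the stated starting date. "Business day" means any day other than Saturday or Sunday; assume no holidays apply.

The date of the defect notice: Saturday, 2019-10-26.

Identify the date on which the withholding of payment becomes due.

2020-01-05

The last day of the remediation period: 10 business days after Saturday, 2019-10-26, skipping weekends — Oct 28, Oct 29, Oct 30, Oct 31, Nov 1, Nov 4, Nov 5, Nov 6, Nov 7, Nov 8 — lands on Friday, 2019-11-08.
Adding 58 calendar days to 2019-11-08 gives 2020-01-05, which is the date on which the withholding of payment becomes due.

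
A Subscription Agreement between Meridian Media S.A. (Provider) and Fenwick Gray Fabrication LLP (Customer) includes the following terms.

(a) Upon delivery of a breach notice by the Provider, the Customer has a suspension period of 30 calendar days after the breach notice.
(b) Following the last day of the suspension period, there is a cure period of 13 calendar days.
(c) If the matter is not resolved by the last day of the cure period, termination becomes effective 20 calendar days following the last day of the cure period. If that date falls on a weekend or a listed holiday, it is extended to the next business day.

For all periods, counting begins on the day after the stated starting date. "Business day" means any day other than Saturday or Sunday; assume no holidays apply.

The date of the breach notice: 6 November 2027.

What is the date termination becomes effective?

10 January 2028

Adding 30 calendar days to 6 November 2027 gives 6 December 2027, which is the last day of the suspension period.
The last day of the cure period: 13 calendar days after 6 December 2027 is 19 December 2027.
Adding 20 calendar days to 19 December 2027 gives 8 January 2028, which is the date termination becomes effective. That falls on a Saturday, so it rolls to the next business day, Monday, 10 January 2028.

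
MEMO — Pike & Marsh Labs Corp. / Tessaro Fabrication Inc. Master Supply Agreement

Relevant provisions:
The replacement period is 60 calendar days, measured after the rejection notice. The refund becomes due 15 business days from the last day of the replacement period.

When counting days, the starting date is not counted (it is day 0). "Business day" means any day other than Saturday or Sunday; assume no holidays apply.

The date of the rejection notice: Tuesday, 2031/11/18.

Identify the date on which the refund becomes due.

The last day of the replacement period: 60 calendar days after 2031/11/18 is 2032/01/17.
From Saturday, 2032/01/17, 15 business days (Jan 19, Jan 20, Jan 21, Jan 22, …, Feb 4, Feb 5, Feb 6, skipping weekends) brings us to Friday, 2032/02/06, which is the date on which the refund becomes due.

2032/02/06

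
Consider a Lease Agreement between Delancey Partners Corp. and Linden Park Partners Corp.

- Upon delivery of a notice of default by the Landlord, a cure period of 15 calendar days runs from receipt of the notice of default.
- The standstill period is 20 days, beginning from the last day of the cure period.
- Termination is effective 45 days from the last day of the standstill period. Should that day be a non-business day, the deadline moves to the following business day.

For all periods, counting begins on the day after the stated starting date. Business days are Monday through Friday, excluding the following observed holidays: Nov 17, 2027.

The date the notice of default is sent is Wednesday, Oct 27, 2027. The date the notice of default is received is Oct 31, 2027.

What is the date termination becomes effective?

Jan 19, 2028

The last day of the cure period: 15 calendar days after Oct 31, 2027 is Nov 15, 2027.
Adding 20 calendar days to Nov 15, 2027 gives Dec 5, 2027, which is the last day of the standstill period.
The date termination becomes effective: Dec 5, 2027 + 45 days = Jan 19, 2028. Jan 19, 2028 is a Wednesday and is not a listed holiday, so no roll-forward applies.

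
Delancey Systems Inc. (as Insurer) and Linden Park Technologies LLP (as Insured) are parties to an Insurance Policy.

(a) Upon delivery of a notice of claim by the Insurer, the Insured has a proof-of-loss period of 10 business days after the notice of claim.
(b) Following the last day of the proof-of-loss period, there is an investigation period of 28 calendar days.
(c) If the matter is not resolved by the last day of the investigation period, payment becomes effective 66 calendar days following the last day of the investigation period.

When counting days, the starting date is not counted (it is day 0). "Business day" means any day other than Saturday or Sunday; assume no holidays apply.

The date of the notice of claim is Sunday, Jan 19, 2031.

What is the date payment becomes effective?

The last day of the proof-of-loss period: 10 business days after Sunday, Jan 19, 2031, skipping weekends — Jan 20, Jan 21, Jan 22, Jan 23, Jan 24, Jan 27, Jan 28, Jan 29, Jan 30, Jan 31 — lands on Friday, Jan 31, 2031.
The last day of the investigation period: 28 calendar days after Jan 31, 2031 is Feb 28, 2031.
The date payment becomes effective: 66 calendar days after Feb 28, 2031 is May 5, 2031.

May 5, 2031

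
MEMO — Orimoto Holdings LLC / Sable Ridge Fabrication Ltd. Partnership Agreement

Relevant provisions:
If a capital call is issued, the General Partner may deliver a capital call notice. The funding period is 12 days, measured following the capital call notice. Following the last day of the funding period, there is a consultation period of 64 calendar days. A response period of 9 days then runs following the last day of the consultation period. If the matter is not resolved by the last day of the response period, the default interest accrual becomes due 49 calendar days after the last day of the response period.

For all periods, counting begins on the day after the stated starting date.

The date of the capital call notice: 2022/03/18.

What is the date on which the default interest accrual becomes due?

2022/07/30

The last day of the funding period: 12 calendar days after 2022/03/18 is 2022/03/30.
The last day of the consultation period: 64 calendar days after 2022/03/30 is 2022/06/02.
The last day of the response period: 2022/06/02 + 9 days = 2022/06/11.
Adding 49 calendar days to 2022/06/11 gives 2022/07/30, which is the date on which the default interest accrual becomes due.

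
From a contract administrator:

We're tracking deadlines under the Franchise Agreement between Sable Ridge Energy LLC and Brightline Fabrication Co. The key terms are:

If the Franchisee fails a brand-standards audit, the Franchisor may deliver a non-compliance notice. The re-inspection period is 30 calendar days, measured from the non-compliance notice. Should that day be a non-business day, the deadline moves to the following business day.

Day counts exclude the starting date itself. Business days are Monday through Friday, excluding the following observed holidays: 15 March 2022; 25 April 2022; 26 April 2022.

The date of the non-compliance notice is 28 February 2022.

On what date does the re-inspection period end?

30 March 2022

The last day of the re-inspection period: 30 calendar days after 28 February 2022 is 30 March 2022. 30 March 2022 is a Wednesday and is not a listed holiday, so no roll-forward applies.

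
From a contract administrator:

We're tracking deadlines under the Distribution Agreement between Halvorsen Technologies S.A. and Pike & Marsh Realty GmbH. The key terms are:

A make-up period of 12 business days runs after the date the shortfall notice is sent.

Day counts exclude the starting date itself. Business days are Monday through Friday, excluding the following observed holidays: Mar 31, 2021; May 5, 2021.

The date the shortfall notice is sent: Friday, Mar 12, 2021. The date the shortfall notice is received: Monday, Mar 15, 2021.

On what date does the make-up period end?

From Friday, Mar 12, 2021, 12 business days (Mar 15, Mar 16, Mar 17, Mar 18, …, Mar 26, Mar 29, Mar 30, skipping weekends) brings us to Tuesday, Mar 30, 2021, which is the last day of the make-up period.

Mar 30, 2021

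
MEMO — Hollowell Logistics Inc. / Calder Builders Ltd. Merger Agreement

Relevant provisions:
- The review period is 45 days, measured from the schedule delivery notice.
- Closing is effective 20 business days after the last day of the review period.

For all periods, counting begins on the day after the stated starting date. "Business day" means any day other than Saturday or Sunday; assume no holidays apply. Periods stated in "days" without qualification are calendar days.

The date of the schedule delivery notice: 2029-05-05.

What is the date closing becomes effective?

The last day of the review period: 45 calendar days after 2029-05-05 is 2029-06-19.
The date closing becomes effective: counting 20 business days from Tuesday, 2029-06-19 (Jun 20, Jun 21, Jun 22, Jun 25, …, Jul 13, Jul 16, Jul 17, skipping weekends) reaches Tuesday, 2029-07-17.

2029-07-17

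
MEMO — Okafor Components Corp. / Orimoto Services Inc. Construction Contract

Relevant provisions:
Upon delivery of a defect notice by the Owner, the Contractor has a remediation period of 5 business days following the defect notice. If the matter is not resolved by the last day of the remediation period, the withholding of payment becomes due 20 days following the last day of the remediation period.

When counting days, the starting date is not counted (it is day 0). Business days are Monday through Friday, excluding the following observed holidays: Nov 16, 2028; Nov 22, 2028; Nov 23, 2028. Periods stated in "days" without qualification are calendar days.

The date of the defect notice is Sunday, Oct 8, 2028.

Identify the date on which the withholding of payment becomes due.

Nov 2, 2028

The last day of the remediation period: counting 5 business days from Sunday, Oct 8, 2028 (Oct 9, Oct 10, Oct 11, Oct 12, Oct 13, skipping weekends) reaches Friday, Oct 13, 2028.
The date on which the withholding of payment becomes due: Oct 13, 2028 + 20 days = Nov 2, 2028.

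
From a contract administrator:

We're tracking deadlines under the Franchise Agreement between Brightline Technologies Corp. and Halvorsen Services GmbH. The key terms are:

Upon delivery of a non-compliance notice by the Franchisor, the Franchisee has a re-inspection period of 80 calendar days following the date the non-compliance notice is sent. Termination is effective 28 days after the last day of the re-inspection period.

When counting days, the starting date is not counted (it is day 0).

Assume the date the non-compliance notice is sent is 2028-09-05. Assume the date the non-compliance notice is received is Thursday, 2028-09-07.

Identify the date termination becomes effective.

2028-12-22

The last day of the re-inspection period: 80 calendar days after 2028-09-05 is 2028-11-24.
The date termination becomes effective: 28 calendar days after 2028-11-24 is 2028-12-22.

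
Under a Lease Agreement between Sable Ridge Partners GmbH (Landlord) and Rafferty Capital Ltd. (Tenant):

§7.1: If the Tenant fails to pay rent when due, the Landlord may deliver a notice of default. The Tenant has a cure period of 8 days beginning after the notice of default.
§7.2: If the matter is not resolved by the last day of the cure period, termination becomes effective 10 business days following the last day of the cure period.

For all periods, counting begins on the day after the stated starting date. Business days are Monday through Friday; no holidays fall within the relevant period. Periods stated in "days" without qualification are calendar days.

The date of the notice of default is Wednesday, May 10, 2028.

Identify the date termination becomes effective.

The last day of the cure period: May 10, 2028 + 8 days = May 18, 2028.
The date termination becomes effective: 10 business days after Thursday, May 18, 2028, skipping weekends — May 19, May 22, May 23, May 24, May 25, May 26, May 29, May 30, May 31, Jun 1 — lands on Thursday, Jun 1, 2028.

Jun 1, 2028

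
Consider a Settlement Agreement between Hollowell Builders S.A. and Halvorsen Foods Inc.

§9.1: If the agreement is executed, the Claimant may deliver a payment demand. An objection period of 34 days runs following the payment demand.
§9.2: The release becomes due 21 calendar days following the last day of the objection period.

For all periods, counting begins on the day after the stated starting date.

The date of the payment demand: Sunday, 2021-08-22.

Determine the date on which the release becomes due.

Adding 34 calendar days to 2021-08-22 gives 2021-09-25, which is the last day of the objection period.
The date on which the release becomes due: 21 calendar days after 2021-09-25 is 2021-10-16.

2021-10-16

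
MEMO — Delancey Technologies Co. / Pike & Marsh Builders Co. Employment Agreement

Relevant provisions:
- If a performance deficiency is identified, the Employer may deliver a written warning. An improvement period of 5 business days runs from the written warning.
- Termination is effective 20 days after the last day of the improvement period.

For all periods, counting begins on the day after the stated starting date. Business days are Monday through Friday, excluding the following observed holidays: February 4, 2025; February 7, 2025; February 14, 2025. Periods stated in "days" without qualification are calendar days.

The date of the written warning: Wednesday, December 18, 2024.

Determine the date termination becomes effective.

January 14, 2025

From Wednesday, December 18, 2024, 5 business days (Dec 19, Dec 20, Dec 23, Dec 24, Dec 25, skipping weekends) brings us to Wednesday, December 25, 2024, which is the last day of the improvement period.
The date termination becomes effective: December 25, 2024 + 20 days = January 14, 2025.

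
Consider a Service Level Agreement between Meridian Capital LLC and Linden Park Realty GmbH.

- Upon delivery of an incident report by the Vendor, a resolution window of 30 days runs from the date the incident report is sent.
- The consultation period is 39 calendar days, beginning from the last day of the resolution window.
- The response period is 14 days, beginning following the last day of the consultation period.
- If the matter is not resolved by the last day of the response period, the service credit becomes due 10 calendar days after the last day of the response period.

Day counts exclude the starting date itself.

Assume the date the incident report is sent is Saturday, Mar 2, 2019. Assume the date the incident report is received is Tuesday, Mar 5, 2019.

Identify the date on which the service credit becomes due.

Jun 3, 2019

The last day of the resolution window: Mar 2, 2019 + 30 days = Apr 1, 2019.
The last day of the consultation period: Apr 1, 2019 + 39 days = May 10, 2019.
The last day of the response period: May 10, 2019 + 14 days = May 24, 2019.
The date on which the service credit becomes due: May 24, 2019 + 10 days = Jun 3, 2019.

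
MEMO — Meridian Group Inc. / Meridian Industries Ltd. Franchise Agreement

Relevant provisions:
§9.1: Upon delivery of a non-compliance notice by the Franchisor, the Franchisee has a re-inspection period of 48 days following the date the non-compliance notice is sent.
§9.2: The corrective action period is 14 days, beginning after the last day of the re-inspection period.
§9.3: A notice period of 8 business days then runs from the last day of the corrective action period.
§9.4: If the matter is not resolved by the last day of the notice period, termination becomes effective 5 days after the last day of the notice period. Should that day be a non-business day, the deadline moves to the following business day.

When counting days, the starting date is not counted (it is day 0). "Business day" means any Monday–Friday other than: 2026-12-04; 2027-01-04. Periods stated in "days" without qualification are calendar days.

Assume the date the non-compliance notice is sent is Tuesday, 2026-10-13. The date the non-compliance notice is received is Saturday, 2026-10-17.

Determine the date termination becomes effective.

The last day of the re-inspection period: 2026-10-13 + 48 days = 2026-11-30.
The last day of the corrective action period: 14 calendar days after 2026-11-30 is 2026-12-14.
The last day of the notice period: counting 8 business days from Monday, 2026-12-14 (Dec 15, Dec 16, Dec 17, Dec 18, Dec 21, Dec 22, Dec 23, Dec 24, skipping weekends) reaches Thursday, 2026-12-24.
Adding 5 calendar days to 2026-12-24 gives 2026-12-29, which is the date termination becomes effective. 2026-12-29 is a Tuesday and is not a listed holiday, so no roll-forward applies.

2026-12-29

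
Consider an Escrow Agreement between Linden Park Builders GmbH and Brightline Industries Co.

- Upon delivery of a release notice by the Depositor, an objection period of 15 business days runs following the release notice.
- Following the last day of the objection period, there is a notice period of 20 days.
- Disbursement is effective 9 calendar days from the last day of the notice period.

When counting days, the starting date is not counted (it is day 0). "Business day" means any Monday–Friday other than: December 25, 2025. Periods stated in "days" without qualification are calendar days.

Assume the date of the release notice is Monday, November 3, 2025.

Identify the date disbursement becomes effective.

December 23, 2025

From Monday, November 3, 2025, 15 business days (Nov 4, Nov 5, Nov 6, Nov 7, …, Nov 20, Nov 21, Nov 24, skipping weekends) brings us to Monday, November 24, 2025, which is the last day of the objection period.
Adding 20 calendar days to November 24, 2025 gives December 14, 2025, which is the last day of the notice period.
Adding 9 calendar days to December 14, 2025 gives December 23, 2025, which is the date disbursement becomes effective.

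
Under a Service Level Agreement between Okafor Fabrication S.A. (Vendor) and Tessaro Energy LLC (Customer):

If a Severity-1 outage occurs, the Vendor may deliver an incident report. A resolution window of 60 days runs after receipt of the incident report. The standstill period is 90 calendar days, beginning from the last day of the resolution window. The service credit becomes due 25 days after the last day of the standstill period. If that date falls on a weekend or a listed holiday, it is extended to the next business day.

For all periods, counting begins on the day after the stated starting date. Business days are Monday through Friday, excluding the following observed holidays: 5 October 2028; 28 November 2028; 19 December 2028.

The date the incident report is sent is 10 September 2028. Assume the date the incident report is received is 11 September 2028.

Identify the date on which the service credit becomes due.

5 March 2029

The last day of the resolution window: 60 calendar days after 11 September 2028 is 10 November 2028.
The last day of the standstill period: 10 November 2028 + 90 days = 8 February 2029.
Adding 25 calendar days to 8 February 2029 gives 5 March 2029, which is the date on which the service credit becomes due. 5 March 2029 is a Monday and is not a listed holiday, so no roll-forward applies.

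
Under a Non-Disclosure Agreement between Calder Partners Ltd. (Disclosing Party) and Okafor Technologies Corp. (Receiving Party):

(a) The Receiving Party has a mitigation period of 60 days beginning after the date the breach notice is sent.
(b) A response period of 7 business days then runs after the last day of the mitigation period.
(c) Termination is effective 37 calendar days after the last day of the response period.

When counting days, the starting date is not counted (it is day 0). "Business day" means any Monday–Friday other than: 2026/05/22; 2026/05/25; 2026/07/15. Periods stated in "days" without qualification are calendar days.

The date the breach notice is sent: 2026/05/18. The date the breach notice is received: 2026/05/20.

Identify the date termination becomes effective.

2026/09/03

Adding 60 calendar days to 2026/05/18 gives 2026/07/17, which is the last day of the mitigation period.
The last day of the response period: 7 business days after Friday, 2026/07/17, skipping weekends — Jul 20, Jul 21, Jul 22, Jul 23, Jul 24, Jul 27, Jul 28 — lands on Tuesday, 2026/07/28.
Adding 37 calendar days to 2026/07/28 gives 2026/09/03, which is the date termination becomes effective.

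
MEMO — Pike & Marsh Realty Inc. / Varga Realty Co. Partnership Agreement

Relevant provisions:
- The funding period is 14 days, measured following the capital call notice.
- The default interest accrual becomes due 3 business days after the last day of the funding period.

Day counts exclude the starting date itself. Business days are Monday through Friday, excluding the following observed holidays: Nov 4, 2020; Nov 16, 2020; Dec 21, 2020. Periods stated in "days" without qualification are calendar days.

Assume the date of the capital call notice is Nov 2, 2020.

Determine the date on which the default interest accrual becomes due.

Nov 19, 2020

The last day of the funding period: Nov 2, 2020 + 14 days = Nov 16, 2020.
The date on which the default interest accrual becomes due: counting 3 business days from Monday, Nov 16, 2020 (Nov 17, Nov 18, Nov 19, skipping weekends) reaches Thursday, Nov 19, 2020.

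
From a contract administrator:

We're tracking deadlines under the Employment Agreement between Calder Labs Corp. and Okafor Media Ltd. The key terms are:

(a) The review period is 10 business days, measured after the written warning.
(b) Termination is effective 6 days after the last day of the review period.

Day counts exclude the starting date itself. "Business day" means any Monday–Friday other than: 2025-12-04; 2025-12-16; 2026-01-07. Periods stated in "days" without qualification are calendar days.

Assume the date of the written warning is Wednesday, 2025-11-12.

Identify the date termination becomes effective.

2025-12-02

The last day of the review period: counting 10 business days from Wednesday, 2025-11-12 (Nov 13, Nov 14, Nov 17, Nov 18, Nov 19, Nov 20, Nov 21, Nov 24, Nov 25, Nov 26, skipping weekends) reaches Wednesday, 2025-11-26.
The date termination becomes effective: 2025-11-26 + 6 days = 2025-12-02.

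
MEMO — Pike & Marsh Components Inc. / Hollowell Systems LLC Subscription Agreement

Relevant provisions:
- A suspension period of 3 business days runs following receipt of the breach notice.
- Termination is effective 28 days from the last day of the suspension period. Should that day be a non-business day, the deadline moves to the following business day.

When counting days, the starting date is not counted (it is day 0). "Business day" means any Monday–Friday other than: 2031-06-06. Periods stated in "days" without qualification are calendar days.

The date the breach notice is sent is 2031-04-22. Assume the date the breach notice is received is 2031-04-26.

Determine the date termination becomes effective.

2031-05-28

The last day of the suspension period: 3 business days after Saturday, 2031-04-26, skipping weekends — Apr 28, Apr 29, Apr 30 — lands on Wednesday, 2031-04-30.
The date termination becomes effective: 28 calendar days after 2031-04-30 is 2031-05-28. 2031-05-28 is a Wednesday and is not a listed holiday, so no roll-forward applies.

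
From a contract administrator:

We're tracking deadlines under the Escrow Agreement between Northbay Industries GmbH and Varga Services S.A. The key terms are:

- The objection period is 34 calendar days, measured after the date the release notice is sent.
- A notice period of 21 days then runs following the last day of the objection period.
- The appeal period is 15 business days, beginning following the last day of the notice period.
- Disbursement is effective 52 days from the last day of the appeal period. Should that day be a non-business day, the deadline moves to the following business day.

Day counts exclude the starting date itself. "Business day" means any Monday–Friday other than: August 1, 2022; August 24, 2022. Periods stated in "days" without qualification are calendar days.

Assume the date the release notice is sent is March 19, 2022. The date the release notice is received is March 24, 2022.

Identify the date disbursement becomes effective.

The last day of the objection period: March 19, 2022 + 34 days = April 22, 2022.
The last day of the notice period: April 22, 2022 + 21 days = May 13, 2022.
The last day of the appeal period: counting 15 business days from Friday, May 13, 2022 (May 16, May 17, May 18, May 19, …, Jun 1, Jun 2, Jun 3, skipping weekends) reaches Friday, June 3, 2022.
The date disbursement becomes effective: June 3, 2022 + 52 days = July 25, 2022. July 25, 2022 is a Monday and is not a listed holiday, so no roll-forward applies.

July 25, 2022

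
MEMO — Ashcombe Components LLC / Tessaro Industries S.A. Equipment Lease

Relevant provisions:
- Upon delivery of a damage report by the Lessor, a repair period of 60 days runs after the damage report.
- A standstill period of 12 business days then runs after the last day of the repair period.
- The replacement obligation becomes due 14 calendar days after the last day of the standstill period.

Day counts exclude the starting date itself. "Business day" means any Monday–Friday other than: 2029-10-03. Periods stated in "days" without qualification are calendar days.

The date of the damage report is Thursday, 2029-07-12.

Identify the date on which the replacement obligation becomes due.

The last day of the repair period: 2029-07-12 + 60 days = 2029-09-10.
The last day of the standstill period: counting 12 business days from Monday, 2029-09-10 (Sep 11, Sep 12, Sep 13, Sep 14, …, Sep 24, Sep 25, Sep 26, skipping weekends) reaches Wednesday, 2029-09-26.
Adding 14 calendar days to 2029-09-26 gives 2029-10-10, which is the date on which the replacement obligation becomes due.

2029-10-10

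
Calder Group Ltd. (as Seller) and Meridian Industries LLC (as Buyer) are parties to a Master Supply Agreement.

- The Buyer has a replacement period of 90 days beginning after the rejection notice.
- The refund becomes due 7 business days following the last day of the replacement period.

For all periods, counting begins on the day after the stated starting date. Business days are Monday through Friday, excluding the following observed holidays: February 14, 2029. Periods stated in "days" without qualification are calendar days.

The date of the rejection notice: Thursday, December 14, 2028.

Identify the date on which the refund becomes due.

March 23, 2029

Adding 90 calendar days to December 14, 2028 gives March 14, 2029, which is the last day of the replacement period.
The date on which the refund becomes due: 7 business days after Wednesday, March 14, 2029, skipping weekends — Mar 15, Mar 16, Mar 19, Mar 20, Mar 21, Mar 22, Mar 23 — lands on Friday, March 23, 2029.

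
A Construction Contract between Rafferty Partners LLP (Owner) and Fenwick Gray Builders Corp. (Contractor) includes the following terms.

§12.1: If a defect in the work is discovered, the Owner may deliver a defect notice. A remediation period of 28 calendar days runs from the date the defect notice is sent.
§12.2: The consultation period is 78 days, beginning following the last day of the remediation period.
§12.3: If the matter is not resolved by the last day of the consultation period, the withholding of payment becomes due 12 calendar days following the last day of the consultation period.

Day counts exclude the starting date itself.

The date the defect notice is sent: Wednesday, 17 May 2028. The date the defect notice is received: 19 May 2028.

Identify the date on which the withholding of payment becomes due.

Adding 28 calendar days to 17 May 2028 gives 14 June 2028, which is the last day of the remediation period.
Adding 78 calendar days to 14 June 2028 gives 31 August 2028, which is the last day of the consultation period.
The date on which the withholding of payment becomes due: 31 August 2028 + 12 days = 12 September 2028.

12 September 2028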